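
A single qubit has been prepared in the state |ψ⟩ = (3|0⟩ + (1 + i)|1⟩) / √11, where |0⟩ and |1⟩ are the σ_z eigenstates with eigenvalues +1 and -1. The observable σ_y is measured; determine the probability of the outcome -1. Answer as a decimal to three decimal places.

0.227

|-y⟩ = (|0⟩ - i|1⟩)/√2, so ⟨-y|ψ⟩ = (2 + i) / (√2·√11).
P = |2 + i|² / 22 = 5/22.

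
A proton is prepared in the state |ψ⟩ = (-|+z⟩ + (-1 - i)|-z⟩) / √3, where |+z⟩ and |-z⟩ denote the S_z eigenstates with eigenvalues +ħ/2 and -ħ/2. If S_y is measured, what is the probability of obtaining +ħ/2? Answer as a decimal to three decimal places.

|+y⟩ = (|+z⟩ + i|-z⟩)/√2, so ⟨+y|ψ⟩ = (-2 + i) / (√2·√3).
P = |-2 + i|² / 6 = 5/6.

0.833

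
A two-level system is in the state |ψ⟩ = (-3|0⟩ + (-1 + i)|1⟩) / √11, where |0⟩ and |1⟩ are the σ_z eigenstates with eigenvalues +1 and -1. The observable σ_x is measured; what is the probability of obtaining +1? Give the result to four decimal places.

0.7727

|+x⟩ = (|0⟩ + |1⟩)/√2, so ⟨+x|ψ⟩ = (-4 + i) / (√2·√11).
P = |-4 + i|² / 22 = 17/22.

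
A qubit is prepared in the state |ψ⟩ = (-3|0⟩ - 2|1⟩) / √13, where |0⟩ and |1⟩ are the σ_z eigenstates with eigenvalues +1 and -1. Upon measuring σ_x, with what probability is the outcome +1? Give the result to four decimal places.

|+x⟩ = (|0⟩ + |1⟩)/√2, so ⟨+x|ψ⟩ = (-5) / (√2·√13).
P = |-5|² / 26 = 25/26.

0.9615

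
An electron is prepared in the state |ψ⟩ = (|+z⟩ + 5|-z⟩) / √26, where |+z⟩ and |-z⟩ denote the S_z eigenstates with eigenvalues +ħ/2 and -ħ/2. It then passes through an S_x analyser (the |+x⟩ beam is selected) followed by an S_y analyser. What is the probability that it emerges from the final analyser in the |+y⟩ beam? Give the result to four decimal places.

First analyser (S_x): P(|+x⟩) = |⟨+x|ψ⟩|² = 36/52.
After stage 1 the state is |+x⟩; P(|+y⟩) = |⟨+y|+x⟩|² = 1/2.
Joint probability = 36/52 × 1/2 = 0.3462.

0.3462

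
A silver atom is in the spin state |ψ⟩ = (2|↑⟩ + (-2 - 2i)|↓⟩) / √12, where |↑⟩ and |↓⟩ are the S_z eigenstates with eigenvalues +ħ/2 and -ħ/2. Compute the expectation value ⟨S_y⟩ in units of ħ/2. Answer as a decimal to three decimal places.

⟨σ_y⟩ = 2 Im(a* b)/(|a|²+|b|²) with a = 2, b = (-2 - 2i).
a* b = (-4 - 4i), so ⟨σ_y⟩ = -8/12.
⟨S_y⟩ = (ħ/2)·⟨σ_y⟩.

-0.667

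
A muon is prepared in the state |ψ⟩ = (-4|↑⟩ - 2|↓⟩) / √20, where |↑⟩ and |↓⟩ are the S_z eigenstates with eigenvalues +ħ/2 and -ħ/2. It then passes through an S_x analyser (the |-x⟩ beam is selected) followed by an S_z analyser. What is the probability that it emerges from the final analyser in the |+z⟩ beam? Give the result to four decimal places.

0.0500

First analyser (S_x): P(|-x⟩) = |⟨-x|ψ⟩|² = 4/40.
After stage 1 the state is |-x⟩; P(|+z⟩) = |⟨+z|-x⟩|² = 1/2.
Joint probability = 4/40 × 1/2 = 0.0500.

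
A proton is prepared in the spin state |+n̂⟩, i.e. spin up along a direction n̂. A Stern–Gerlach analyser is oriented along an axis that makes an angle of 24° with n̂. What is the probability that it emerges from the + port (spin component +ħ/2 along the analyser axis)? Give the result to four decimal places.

For spin-½, the probability of finding spin-up along an axis at angle θ to the initial spin direction is cos²(θ/2); spin-down is sin²(θ/2).
θ = 24°, so P = cos²(12°) ≈ 0.9568.

0.9568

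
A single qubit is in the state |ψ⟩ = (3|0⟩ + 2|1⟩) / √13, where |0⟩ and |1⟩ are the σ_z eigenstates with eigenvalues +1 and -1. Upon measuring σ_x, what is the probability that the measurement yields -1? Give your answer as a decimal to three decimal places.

0.038

|-x⟩ = (|0⟩ - |1⟩)/√2, so ⟨-x|ψ⟩ = (1) / (√2·√13).
P = |1|² / 26 = 1/26.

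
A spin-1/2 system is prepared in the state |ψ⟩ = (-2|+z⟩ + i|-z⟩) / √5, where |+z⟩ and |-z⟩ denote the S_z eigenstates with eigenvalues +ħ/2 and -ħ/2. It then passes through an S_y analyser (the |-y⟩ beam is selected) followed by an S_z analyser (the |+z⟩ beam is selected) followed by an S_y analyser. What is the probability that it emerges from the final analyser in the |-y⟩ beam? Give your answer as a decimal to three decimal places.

0.225

First analyser (S_y): P(|-y⟩) = |⟨-y|ψ⟩|² = 9/10.
After stage 1 the state is |-y⟩; P(|+z⟩) = |⟨+z|-y⟩|² = 1/2.
After stage 2 the state is |+z⟩; P(|-y⟩) = |⟨-y|+z⟩|² = 1/2.
Joint probability = 9/10 × 1/2 × 1/2 = 0.225.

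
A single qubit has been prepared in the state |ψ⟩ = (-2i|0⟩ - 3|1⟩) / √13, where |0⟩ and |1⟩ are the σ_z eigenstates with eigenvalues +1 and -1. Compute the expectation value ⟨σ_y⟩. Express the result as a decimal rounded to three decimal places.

-0.923

⟨σ_y⟩ = 2 Im(a* b)/(|a|²+|b|²) with a = -2i, b = -3.
a* b = -6i, so ⟨σ_y⟩ = -12/13.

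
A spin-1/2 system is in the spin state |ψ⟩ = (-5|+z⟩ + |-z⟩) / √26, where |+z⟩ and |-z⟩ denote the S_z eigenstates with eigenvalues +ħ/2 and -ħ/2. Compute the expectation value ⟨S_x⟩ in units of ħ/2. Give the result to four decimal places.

-0.3846

⟨σ_x⟩ = 2 Re(a* b)/(|a|²+|b|²) with a = -5, b = 1.
a* b = -5, so ⟨σ_x⟩ = -10/26.
⟨S_x⟩ = (ħ/2)·⟨σ_x⟩.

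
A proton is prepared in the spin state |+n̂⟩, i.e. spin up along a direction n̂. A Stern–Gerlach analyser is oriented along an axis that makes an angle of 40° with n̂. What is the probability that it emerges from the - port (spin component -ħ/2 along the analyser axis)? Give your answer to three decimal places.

For spin-½, the probability of finding spin-up along an axis at angle θ to the initial spin direction is cos²(θ/2); spin-down is sin²(θ/2).
θ = 40°, so P = sin²(20°) ≈ 0.117.

0.117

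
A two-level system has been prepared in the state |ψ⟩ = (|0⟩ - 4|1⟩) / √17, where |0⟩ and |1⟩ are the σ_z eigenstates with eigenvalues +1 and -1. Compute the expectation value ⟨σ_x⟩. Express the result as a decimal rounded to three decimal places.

-0.471

⟨σ_x⟩ = 2 Re(a* b)/(|a|²+|b|²) with a = 1, b = -4.
a* b = -4, so ⟨σ_x⟩ = -8/17.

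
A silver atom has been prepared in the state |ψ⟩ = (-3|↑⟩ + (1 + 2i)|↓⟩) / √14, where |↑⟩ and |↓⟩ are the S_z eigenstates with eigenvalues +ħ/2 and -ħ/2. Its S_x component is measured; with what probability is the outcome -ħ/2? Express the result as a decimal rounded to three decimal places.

|-x⟩ = (|↑⟩ - |↓⟩)/√2, so ⟨-x|ψ⟩ = (-4 - 2i) / (√2·√14).
P = |-4 - 2i|² / 28 = 20/28.

0.714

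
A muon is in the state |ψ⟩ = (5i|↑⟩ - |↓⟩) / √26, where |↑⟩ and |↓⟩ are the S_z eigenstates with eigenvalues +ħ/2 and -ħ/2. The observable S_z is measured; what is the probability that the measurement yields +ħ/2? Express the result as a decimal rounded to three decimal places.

0.962

The +ħ/2 outcome corresponds to |↑⟩. Its amplitude in |ψ⟩ is 5i/√26.
P = |5i|² / 26 = 25/26.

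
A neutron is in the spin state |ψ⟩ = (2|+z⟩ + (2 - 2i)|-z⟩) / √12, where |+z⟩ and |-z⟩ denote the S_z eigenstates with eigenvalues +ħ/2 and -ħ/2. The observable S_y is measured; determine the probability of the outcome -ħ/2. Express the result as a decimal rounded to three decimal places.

0.833

|-y⟩ = (|+z⟩ - i|-z⟩)/√2, so ⟨-y|ψ⟩ = (4 + 2i) / (√2·√12).
P = |4 + 2i|² / 24 = 20/24.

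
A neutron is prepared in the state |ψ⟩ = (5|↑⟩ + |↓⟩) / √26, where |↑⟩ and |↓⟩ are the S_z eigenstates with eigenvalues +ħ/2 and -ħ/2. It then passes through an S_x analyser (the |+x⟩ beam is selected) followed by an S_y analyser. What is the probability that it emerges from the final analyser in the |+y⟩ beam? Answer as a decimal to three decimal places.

0.346

First analyser (S_x): P(|+x⟩) = |⟨+x|ψ⟩|² = 36/52.
After stage 1 the state is |+x⟩; P(|+y⟩) = |⟨+y|+x⟩|² = 1/2.
Joint probability = 36/52 × 1/2 = 0.346.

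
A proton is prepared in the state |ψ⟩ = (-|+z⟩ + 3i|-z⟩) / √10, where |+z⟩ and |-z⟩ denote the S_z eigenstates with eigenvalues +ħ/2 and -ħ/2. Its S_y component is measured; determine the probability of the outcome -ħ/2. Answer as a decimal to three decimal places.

0.800

|-y⟩ = (|+z⟩ - i|-z⟩)/√2, so ⟨-y|ψ⟩ = (-4) / (√2·√10).
P = |-4|² / 20 = 16/20.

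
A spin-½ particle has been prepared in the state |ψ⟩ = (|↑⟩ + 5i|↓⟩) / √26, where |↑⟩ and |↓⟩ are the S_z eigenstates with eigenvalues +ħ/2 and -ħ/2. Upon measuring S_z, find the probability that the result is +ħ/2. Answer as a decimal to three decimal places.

0.038

The +ħ/2 outcome corresponds to |↑⟩. Its amplitude in |ψ⟩ is 1/√26.
P = |1|² / 26 = 1/26.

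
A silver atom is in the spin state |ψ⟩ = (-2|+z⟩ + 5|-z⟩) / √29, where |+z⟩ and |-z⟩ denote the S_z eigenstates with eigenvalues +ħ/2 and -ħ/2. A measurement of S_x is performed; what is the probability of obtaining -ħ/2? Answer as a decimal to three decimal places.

|-x⟩ = (|+z⟩ - |-z⟩)/√2, so ⟨-x|ψ⟩ = (-7) / (√2·√29).
P = |-7|² / 58 = 49/58.

0.845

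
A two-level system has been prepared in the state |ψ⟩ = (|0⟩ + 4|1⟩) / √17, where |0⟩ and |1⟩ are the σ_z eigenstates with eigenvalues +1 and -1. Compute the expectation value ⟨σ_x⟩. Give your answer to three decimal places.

0.471

⟨σ_x⟩ = 2 Re(a* b)/(|a|²+|b|²) with a = 1, b = 4.
a* b = 4, so ⟨σ_x⟩ = 8/17.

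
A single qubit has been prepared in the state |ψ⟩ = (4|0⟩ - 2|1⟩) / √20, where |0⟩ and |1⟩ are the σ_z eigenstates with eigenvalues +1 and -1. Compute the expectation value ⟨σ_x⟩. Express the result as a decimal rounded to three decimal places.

⟨σ_x⟩ = 2 Re(a* b)/(|a|²+|b|²) with a = 4, b = -2.
a* b = -8, so ⟨σ_x⟩ = -16/20.

-0.800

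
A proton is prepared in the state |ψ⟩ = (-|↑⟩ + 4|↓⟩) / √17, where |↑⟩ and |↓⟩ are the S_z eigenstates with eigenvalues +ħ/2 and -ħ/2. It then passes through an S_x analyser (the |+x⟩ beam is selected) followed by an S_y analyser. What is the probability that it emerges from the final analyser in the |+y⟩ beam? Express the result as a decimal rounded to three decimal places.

0.132

First analyser (S_x): P(|+x⟩) = |⟨+x|ψ⟩|² = 9/34.
After stage 1 the state is |+x⟩; P(|+y⟩) = |⟨+y|+x⟩|² = 1/2.
Joint probability = 9/34 × 1/2 = 0.132.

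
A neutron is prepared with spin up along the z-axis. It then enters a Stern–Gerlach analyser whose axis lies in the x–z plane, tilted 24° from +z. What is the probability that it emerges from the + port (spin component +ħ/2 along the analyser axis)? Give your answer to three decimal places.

For spin-½, the probability of finding spin-up along an axis at angle θ to the initial spin direction is cos²(θ/2); spin-down is sin²(θ/2).
θ = 24°, so P = cos²(12°) ≈ 0.957.

0.957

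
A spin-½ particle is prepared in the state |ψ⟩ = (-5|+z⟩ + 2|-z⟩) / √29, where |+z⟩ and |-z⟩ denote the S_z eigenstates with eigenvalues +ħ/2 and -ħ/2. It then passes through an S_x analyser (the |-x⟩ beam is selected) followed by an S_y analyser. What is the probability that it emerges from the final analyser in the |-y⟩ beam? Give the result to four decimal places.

0.4224

First analyser (S_x): P(|-x⟩) = |⟨-x|ψ⟩|² = 49/58.
After stage 1 the state is |-x⟩; P(|-y⟩) = |⟨-y|-x⟩|² = 1/2.
Joint probability = 49/58 × 1/2 = 0.4224.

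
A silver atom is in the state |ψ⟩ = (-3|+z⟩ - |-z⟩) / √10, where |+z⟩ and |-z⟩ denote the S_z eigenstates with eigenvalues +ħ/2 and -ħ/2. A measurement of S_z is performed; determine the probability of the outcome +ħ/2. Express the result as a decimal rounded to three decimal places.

0.900

The +ħ/2 outcome corresponds to |+z⟩. Its amplitude in |ψ⟩ is -3/√10.
P = |-3|² / 10 = 9/10.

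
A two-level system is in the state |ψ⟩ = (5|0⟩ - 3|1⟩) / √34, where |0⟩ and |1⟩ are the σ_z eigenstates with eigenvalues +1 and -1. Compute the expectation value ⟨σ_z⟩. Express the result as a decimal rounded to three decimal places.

0.471

⟨σ_z⟩ = |a|² - |b|² divided by |a|²+|b|², with a, b the |0⟩, |1⟩ amplitudes.
= (25 - 9)/34 = 16/34.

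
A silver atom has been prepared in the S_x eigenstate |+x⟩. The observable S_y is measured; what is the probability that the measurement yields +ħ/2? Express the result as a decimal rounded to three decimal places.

In the S_z basis, |+x⟩ = (|↑⟩ + |↓⟩)/√2 and |+y⟩ = (|↑⟩ + i|↓⟩)/√2.
|⟨+y|+x⟩|² = 1/2.

0.500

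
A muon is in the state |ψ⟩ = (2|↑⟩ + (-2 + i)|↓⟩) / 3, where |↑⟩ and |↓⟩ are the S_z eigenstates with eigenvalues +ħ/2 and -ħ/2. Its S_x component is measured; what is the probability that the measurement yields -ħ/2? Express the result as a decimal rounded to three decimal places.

|-x⟩ = (|↑⟩ - |↓⟩)/√2, so ⟨-x|ψ⟩ = (4 - i) / (√2·3).
P = |4 - i|² / 18 = 17/18.

0.944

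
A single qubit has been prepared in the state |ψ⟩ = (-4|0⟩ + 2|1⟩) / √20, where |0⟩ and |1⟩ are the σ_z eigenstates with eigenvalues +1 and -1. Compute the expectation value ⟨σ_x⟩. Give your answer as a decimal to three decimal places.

-0.800

⟨σ_x⟩ = 2 Re(a* b)/(|a|²+|b|²) with a = -4, b = 2.
a* b = -8, so ⟨σ_x⟩ = -16/20.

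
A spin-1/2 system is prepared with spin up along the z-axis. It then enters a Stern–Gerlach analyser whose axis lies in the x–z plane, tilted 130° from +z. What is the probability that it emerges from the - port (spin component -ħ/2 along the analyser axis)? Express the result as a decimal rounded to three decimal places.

For spin-½, the probability of finding spin-up along an axis at angle θ to the initial spin direction is cos²(θ/2); spin-down is sin²(θ/2).
θ = 130°, so P = sin²(65°) ≈ 0.821.

0.821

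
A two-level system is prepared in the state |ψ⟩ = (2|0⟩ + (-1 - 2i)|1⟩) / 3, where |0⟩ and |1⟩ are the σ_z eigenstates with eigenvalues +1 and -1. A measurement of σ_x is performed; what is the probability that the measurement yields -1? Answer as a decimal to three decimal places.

|-x⟩ = (|0⟩ - |1⟩)/√2, so ⟨-x|ψ⟩ = (3 + 2i) / (√2·3).
P = |3 + 2i|² / 18 = 13/18.

0.722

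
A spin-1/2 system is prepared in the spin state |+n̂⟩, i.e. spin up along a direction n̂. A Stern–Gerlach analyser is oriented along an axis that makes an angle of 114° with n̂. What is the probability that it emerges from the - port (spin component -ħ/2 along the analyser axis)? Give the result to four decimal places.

For spin-½, the probability of finding spin-up along an axis at angle θ to the initial spin direction is cos²(θ/2); spin-down is sin²(θ/2).
θ = 114°, so P = sin²(57°) ≈ 0.7034.

0.7034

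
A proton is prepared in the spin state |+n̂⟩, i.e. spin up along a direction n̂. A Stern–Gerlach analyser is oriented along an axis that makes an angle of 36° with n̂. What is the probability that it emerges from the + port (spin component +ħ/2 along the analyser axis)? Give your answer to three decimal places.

For spin-½, the probability of finding spin-up along an axis at angle θ to the initial spin direction is cos²(θ/2); spin-down is sin²(θ/2).
θ = 36°, so P = cos²(18°) ≈ 0.905.

0.905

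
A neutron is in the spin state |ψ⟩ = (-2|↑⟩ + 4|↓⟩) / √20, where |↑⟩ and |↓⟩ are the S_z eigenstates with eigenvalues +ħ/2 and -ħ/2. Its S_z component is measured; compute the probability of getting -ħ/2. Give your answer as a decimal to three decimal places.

The -ħ/2 outcome corresponds to |↓⟩. Its amplitude in |ψ⟩ is 4/√20.
P = |4|² / 20 = 16/20.

0.800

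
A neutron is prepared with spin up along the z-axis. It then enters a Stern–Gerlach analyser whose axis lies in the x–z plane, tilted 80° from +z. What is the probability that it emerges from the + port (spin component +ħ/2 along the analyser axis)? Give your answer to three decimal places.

0.587

For spin-½, the probability of finding spin-up along an axis at angle θ to the initial spin direction is cos²(θ/2); spin-down is sin²(θ/2).
θ = 80°, so P = cos²(40°) ≈ 0.587.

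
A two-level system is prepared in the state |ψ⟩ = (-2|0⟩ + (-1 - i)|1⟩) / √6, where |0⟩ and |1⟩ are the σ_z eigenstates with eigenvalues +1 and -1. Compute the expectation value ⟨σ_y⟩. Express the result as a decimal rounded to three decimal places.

0.667

⟨σ_y⟩ = 2 Im(a* b)/(|a|²+|b|²) with a = -2, b = (-1 - i).
a* b = (2 + 2i), so ⟨σ_y⟩ = 4/6.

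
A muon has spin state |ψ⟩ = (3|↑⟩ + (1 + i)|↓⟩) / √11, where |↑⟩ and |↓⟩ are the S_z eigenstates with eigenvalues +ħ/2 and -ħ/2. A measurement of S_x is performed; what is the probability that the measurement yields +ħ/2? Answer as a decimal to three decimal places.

0.773

|+x⟩ = (|↑⟩ + |↓⟩)/√2, so ⟨+x|ψ⟩ = (4 + i) / (√2·√11).
P = |4 + i|² / 22 = 17/22.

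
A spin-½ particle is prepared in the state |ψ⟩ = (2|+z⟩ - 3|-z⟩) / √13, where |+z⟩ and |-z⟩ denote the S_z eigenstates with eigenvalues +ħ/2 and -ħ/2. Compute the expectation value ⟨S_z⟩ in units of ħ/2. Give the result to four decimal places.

-0.3846

⟨σ_z⟩ = |a|² - |b|² divided by |a|²+|b|², with a, b the |+z⟩, |-z⟩ amplitudes.
= (4 - 9)/13 = -5/13.
⟨S_z⟩ = (ħ/2)·⟨σ_z⟩.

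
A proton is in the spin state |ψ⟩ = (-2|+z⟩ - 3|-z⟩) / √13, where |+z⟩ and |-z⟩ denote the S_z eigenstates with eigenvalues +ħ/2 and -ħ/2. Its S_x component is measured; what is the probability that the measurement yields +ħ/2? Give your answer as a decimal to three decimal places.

|+x⟩ = (|+z⟩ + |-z⟩)/√2, so ⟨+x|ψ⟩ = (-5) / (√2·√13).
P = |-5|² / 26 = 25/26.

0.962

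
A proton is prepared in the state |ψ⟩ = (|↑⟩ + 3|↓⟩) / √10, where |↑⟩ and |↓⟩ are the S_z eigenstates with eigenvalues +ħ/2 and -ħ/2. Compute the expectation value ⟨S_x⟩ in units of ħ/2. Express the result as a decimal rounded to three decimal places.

⟨σ_x⟩ = 2 Re(a* b)/(|a|²+|b|²) with a = 1, b = 3.
a* b = 3, so ⟨σ_x⟩ = 6/10.
⟨S_x⟩ = (ħ/2)·⟨σ_x⟩.

0.600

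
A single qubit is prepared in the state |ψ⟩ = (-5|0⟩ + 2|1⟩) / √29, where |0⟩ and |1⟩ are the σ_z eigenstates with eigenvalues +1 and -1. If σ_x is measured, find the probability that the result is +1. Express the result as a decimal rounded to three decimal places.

0.155

|+x⟩ = (|0⟩ + |1⟩)/√2, so ⟨+x|ψ⟩ = (-3) / (√2·√29).
P = |-3|² / 58 = 9/58.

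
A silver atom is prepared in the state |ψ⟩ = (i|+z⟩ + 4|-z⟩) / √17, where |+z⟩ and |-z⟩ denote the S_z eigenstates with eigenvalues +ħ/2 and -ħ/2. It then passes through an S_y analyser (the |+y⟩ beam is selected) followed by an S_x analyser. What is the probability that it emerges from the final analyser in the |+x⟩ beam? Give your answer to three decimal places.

0.132

First analyser (S_y): P(|+y⟩) = |⟨+y|ψ⟩|² = 9/34.
After stage 1 the state is |+y⟩; P(|+x⟩) = |⟨+x|+y⟩|² = 1/2.
Joint probability = 9/34 × 1/2 = 0.132.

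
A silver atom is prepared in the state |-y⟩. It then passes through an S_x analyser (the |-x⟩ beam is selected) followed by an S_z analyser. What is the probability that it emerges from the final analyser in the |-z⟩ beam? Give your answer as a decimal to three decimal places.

0.250

First analyser (S_x): from |-y⟩, P(|-x⟩) = 1/2.
After stage 1 the state is |-x⟩; P(|-z⟩) = |⟨-z|-x⟩|² = 1/2.
Joint probability = 1/2 × 1/2 = 0.250.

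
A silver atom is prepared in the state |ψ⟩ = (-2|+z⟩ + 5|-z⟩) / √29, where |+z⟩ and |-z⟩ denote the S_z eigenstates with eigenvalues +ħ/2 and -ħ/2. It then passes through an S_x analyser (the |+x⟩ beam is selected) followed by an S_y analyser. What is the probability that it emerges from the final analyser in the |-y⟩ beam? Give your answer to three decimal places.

First analyser (S_x): P(|+x⟩) = |⟨+x|ψ⟩|² = 9/58.
After stage 1 the state is |+x⟩; P(|-y⟩) = |⟨-y|+x⟩|² = 1/2.
Joint probability = 9/58 × 1/2 = 0.078.

0.078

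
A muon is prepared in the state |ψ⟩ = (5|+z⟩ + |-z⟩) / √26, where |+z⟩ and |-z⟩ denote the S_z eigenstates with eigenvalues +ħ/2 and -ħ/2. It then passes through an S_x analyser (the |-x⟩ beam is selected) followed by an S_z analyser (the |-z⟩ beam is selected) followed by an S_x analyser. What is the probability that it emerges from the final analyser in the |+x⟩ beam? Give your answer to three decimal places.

0.077

First analyser (S_x): P(|-x⟩) = |⟨-x|ψ⟩|² = 16/52.
After stage 1 the state is |-x⟩; P(|-z⟩) = |⟨-z|-x⟩|² = 1/2.
After stage 2 the state is |-z⟩; P(|+x⟩) = |⟨+x|-z⟩|² = 1/2.
Joint probability = 16/52 × 1/2 × 1/2 = 0.077.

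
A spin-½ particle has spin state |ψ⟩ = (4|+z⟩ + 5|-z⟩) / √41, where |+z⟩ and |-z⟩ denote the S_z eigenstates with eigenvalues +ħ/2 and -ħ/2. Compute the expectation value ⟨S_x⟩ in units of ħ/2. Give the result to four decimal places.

⟨σ_x⟩ = 2 Re(a* b)/(|a|²+|b|²) with a = 4, b = 5.
a* b = 20, so ⟨σ_x⟩ = 40/41.
⟨S_x⟩ = (ħ/2)·⟨σ_x⟩.

0.9756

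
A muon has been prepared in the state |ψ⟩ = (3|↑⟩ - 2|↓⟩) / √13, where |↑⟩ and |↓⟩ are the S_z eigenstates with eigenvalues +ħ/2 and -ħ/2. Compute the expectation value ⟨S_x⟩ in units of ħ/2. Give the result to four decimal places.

⟨σ_x⟩ = 2 Re(a* b)/(|a|²+|b|²) with a = 3, b = -2.
a* b = -6, so ⟨σ_x⟩ = -12/13.
⟨S_x⟩ = (ħ/2)·⟨σ_x⟩.

-0.9231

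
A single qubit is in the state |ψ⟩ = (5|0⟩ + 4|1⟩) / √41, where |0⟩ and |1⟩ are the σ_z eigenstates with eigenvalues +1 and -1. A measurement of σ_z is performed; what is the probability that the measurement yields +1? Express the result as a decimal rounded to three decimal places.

The +1 outcome corresponds to |0⟩. Its amplitude in |ψ⟩ is 5/√41.
P = |5|² / 41 = 25/41.

0.610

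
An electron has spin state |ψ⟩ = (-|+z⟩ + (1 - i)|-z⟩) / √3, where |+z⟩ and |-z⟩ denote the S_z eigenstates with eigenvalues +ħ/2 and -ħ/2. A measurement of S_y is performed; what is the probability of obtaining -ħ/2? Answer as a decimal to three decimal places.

0.167

|-y⟩ = (|+z⟩ - i|-z⟩)/√2, so ⟨-y|ψ⟩ = (i) / (√2·√3).
P = |i|² / 6 = 1/6.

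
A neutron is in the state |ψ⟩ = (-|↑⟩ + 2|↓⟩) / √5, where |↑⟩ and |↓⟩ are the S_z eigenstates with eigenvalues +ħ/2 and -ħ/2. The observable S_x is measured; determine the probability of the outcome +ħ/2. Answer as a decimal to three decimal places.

|+x⟩ = (|↑⟩ + |↓⟩)/√2, so ⟨+x|ψ⟩ = (1) / (√2·√5).
P = |1|² / 10 = 1/10.

0.100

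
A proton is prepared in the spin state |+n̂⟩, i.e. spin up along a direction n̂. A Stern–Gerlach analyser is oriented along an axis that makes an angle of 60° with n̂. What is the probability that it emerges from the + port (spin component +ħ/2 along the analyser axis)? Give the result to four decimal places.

0.7500

For spin-½, the probability of finding spin-up along an axis at angle θ to the initial spin direction is cos²(θ/2); spin-down is sin²(θ/2).
θ = 60°, so P = cos²(30°) ≈ 0.7500.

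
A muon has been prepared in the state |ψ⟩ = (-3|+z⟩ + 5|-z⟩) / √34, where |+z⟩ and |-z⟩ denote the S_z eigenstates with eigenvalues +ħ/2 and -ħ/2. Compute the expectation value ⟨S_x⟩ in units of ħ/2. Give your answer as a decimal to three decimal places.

-0.882

⟨σ_x⟩ = 2 Re(a* b)/(|a|²+|b|²) with a = -3, b = 5.
a* b = -15, so ⟨σ_x⟩ = -30/34.
⟨S_x⟩ = (ħ/2)·⟨σ_x⟩.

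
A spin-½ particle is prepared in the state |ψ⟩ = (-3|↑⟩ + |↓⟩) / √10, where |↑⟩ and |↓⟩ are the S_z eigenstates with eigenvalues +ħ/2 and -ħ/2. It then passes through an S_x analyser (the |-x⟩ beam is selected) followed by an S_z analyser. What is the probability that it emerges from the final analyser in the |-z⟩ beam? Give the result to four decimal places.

0.4000

First analyser (S_x): P(|-x⟩) = |⟨-x|ψ⟩|² = 16/20.
After stage 1 the state is |-x⟩; P(|-z⟩) = |⟨-z|-x⟩|² = 1/2.
Joint probability = 16/20 × 1/2 = 0.4000.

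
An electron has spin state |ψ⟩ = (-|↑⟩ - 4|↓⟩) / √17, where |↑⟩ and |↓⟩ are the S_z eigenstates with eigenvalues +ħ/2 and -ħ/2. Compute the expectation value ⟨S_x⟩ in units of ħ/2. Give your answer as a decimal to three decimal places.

⟨σ_x⟩ = 2 Re(a* b)/(|a|²+|b|²) with a = -1, b = -4.
a* b = 4, so ⟨σ_x⟩ = 8/17.
⟨S_x⟩ = (ħ/2)·⟨σ_x⟩.

0.471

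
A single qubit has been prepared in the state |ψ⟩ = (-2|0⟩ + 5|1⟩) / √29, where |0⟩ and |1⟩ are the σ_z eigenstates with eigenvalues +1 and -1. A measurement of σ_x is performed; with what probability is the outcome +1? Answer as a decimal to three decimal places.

0.155

|+x⟩ = (|0⟩ + |1⟩)/√2, so ⟨+x|ψ⟩ = (3) / (√2·√29).
P = |3|² / 58 = 9/58.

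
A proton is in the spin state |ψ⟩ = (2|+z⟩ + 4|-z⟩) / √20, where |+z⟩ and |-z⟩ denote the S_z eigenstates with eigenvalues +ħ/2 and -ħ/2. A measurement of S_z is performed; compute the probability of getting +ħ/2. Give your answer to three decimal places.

0.200

The +ħ/2 outcome corresponds to |+z⟩. Its amplitude in |ψ⟩ is 2/√20.
P = |2|² / 20 = 4/20.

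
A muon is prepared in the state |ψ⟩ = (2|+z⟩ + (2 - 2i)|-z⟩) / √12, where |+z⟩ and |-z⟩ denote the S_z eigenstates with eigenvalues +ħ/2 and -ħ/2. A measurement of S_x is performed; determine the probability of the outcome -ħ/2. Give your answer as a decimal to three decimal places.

0.167

|-x⟩ = (|+z⟩ - |-z⟩)/√2, so ⟨-x|ψ⟩ = (2i) / (√2·√12).
P = |2i|² / 24 = 4/24.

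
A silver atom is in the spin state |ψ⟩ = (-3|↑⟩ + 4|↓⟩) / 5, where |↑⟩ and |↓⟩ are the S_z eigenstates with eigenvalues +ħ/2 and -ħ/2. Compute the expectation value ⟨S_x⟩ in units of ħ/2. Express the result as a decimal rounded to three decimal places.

⟨σ_x⟩ = 2 Re(a* b)/(|a|²+|b|²) with a = -3, b = 4.
a* b = -12, so ⟨σ_x⟩ = -24/25.
⟨S_x⟩ = (ħ/2)·⟨σ_x⟩.

-0.960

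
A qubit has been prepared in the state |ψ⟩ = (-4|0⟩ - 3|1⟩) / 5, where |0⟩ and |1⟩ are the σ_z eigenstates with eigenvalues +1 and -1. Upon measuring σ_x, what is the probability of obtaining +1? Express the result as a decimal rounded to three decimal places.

0.980

|+x⟩ = (|0⟩ + |1⟩)/√2, so ⟨+x|ψ⟩ = (-7) / (√2·5).
P = |-7|² / 50 = 49/50.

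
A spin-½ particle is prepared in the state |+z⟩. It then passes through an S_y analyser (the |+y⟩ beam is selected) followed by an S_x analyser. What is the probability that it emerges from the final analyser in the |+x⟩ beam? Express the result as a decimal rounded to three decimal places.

0.250

First analyser (S_y): from |+z⟩, P(|+y⟩) = 1/2.
After stage 1 the state is |+y⟩; P(|+x⟩) = |⟨+x|+y⟩|² = 1/2.
Joint probability = 1/2 × 1/2 = 0.250.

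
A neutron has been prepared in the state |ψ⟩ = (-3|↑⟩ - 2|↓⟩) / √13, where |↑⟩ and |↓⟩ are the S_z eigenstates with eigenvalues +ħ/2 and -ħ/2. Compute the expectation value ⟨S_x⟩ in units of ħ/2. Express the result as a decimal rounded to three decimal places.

⟨σ_x⟩ = 2 Re(a* b)/(|a|²+|b|²) with a = -3, b = -2.
a* b = 6, so ⟨σ_x⟩ = 12/13.
⟨S_x⟩ = (ħ/2)·⟨σ_x⟩.

0.923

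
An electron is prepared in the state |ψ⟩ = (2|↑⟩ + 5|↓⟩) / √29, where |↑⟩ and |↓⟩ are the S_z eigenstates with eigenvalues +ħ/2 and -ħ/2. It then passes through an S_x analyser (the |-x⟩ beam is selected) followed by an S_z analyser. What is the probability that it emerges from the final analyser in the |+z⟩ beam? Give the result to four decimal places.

First analyser (S_x): P(|-x⟩) = |⟨-x|ψ⟩|² = 9/58.
After stage 1 the state is |-x⟩; P(|+z⟩) = |⟨+z|-x⟩|² = 1/2.
Joint probability = 9/58 × 1/2 = 0.0776.

0.0776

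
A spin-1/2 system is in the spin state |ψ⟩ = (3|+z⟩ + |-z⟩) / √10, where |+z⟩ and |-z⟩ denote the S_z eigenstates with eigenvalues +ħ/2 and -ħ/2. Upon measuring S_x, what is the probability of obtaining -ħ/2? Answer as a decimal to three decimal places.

0.200

|-x⟩ = (|+z⟩ - |-z⟩)/√2, so ⟨-x|ψ⟩ = (2) / (√2·√10).
P = |2|² / 20 = 4/20.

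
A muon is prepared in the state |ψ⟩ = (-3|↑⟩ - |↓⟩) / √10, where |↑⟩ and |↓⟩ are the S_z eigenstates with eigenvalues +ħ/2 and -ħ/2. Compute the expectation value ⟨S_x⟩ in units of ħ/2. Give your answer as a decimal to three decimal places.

0.600

⟨σ_x⟩ = 2 Re(a* b)/(|a|²+|b|²) with a = -3, b = -1.
a* b = 3, so ⟨σ_x⟩ = 6/10.
⟨S_x⟩ = (ħ/2)·⟨σ_x⟩.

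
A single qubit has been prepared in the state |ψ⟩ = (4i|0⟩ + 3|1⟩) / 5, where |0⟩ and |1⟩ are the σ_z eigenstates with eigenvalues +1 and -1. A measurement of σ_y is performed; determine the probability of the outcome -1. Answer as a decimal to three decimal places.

|-y⟩ = (|0⟩ - i|1⟩)/√2, so ⟨-y|ψ⟩ = (7i) / (√2·5).
P = |7i|² / 50 = 49/50.

0.980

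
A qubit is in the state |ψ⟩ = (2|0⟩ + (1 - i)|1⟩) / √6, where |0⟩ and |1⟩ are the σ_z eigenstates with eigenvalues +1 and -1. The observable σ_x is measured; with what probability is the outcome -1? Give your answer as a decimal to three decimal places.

0.167

|-x⟩ = (|0⟩ - |1⟩)/√2, so ⟨-x|ψ⟩ = (1 + i) / (√2·√6).
P = |1 + i|² / 12 = 2/12.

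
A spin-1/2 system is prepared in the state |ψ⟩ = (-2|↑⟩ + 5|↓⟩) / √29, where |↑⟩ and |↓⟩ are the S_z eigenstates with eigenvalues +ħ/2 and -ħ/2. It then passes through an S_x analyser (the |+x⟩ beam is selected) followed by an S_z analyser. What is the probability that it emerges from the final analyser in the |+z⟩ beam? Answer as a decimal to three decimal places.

0.078

First analyser (S_x): P(|+x⟩) = |⟨+x|ψ⟩|² = 9/58.
After stage 1 the state is |+x⟩; P(|+z⟩) = |⟨+z|+x⟩|² = 1/2.
Joint probability = 9/58 × 1/2 = 0.078.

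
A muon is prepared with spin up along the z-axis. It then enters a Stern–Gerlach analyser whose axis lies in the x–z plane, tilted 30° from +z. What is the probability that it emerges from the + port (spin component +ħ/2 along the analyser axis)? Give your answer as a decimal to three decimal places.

0.933

For spin-½, the probability of finding spin-up along an axis at angle θ to the initial spin direction is cos²(θ/2); spin-down is sin²(θ/2).
θ = 30°, so P = cos²(15°) ≈ 0.933.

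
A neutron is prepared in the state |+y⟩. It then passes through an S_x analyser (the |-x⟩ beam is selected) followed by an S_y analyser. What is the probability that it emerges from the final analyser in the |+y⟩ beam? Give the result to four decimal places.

First analyser (S_x): from |+y⟩, P(|-x⟩) = 1/2.
After stage 1 the state is |-x⟩; P(|+y⟩) = |⟨+y|-x⟩|² = 1/2.
Joint probability = 1/2 × 1/2 = 0.2500.

0.2500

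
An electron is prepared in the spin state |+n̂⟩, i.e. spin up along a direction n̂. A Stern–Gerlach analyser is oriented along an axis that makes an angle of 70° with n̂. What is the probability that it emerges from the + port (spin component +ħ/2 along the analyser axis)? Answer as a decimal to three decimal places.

For spin-½, the probability of finding spin-up along an axis at angle θ to the initial spin direction is cos²(θ/2); spin-down is sin²(θ/2).
θ = 70°, so P = cos²(35°) ≈ 0.671.

0.671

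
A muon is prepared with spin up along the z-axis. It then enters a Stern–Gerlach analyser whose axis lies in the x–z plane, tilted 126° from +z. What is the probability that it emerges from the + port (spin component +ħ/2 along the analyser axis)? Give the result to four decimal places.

0.2061

For spin-½, the probability of finding spin-up along an axis at angle θ to the initial spin direction is cos²(θ/2); spin-down is sin²(θ/2).
θ = 126°, so P = cos²(63°) ≈ 0.2061.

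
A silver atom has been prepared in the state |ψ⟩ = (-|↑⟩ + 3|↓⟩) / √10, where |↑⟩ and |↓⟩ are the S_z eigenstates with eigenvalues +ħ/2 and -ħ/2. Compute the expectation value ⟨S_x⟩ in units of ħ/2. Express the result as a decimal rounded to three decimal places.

-0.600

⟨σ_x⟩ = 2 Re(a* b)/(|a|²+|b|²) with a = -1, b = 3.
a* b = -3, so ⟨σ_x⟩ = -6/10.
⟨S_x⟩ = (ħ/2)·⟨σ_x⟩.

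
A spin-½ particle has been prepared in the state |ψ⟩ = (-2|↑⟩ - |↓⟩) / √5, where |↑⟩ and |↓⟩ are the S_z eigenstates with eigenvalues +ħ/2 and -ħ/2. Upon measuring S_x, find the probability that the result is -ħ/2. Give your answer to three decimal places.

|-x⟩ = (|↑⟩ - |↓⟩)/√2, so ⟨-x|ψ⟩ = (-1) / (√2·√5).
P = |-1|² / 10 = 1/10.

0.100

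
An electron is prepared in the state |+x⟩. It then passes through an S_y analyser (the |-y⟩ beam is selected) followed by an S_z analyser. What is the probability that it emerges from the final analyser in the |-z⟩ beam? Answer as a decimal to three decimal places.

First analyser (S_y): from |+x⟩, P(|-y⟩) = 1/2.
After stage 1 the state is |-y⟩; P(|-z⟩) = |⟨-z|-y⟩|² = 1/2.
Joint probability = 1/2 × 1/2 = 0.250.

0.250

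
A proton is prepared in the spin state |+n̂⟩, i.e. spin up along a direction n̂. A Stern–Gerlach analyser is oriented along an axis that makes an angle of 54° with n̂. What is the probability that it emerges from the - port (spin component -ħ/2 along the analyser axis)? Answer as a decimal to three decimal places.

For spin-½, the probability of finding spin-up along an axis at angle θ to the initial spin direction is cos²(θ/2); spin-down is sin²(θ/2).
θ = 54°, so P = sin²(27°) ≈ 0.206.

0.206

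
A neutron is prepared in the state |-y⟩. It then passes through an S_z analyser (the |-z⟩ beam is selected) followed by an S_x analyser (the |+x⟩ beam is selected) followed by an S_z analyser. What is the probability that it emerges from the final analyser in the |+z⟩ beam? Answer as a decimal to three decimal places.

0.125

First analyser (S_z): from |-y⟩, P(|-z⟩) = 1/2.
After stage 1 the state is |-z⟩; P(|+x⟩) = |⟨+x|-z⟩|² = 1/2.
After stage 2 the state is |+x⟩; P(|+z⟩) = |⟨+z|+x⟩|² = 1/2.
Joint probability = 1/2 × 1/2 × 1/2 = 0.125.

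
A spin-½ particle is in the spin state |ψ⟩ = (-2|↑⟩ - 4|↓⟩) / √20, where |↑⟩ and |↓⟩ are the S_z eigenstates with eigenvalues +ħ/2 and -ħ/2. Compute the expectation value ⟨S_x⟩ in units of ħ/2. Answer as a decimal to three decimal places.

⟨σ_x⟩ = 2 Re(a* b)/(|a|²+|b|²) with a = -2, b = -4.
a* b = 8, so ⟨σ_x⟩ = 16/20.
⟨S_x⟩ = (ħ/2)·⟨σ_x⟩.

0.800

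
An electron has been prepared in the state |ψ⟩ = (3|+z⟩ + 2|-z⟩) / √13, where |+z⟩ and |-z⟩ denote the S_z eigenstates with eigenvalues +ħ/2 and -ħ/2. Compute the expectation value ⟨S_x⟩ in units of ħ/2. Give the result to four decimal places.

⟨σ_x⟩ = 2 Re(a* b)/(|a|²+|b|²) with a = 3, b = 2.
a* b = 6, so ⟨σ_x⟩ = 12/13.
⟨S_x⟩ = (ħ/2)·⟨σ_x⟩.

0.9231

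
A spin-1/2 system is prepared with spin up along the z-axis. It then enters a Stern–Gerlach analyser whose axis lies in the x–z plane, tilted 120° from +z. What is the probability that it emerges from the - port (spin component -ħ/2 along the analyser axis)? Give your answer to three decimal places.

0.750

For spin-½, the probability of finding spin-up along an axis at angle θ to the initial spin direction is cos²(θ/2); spin-down is sin²(θ/2).
θ = 120°, so P = sin²(60°) ≈ 0.750.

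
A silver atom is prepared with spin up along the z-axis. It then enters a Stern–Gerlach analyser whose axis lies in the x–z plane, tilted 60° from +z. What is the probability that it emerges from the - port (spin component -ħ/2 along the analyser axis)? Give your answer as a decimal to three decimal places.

0.250

For spin-½, the probability of finding spin-up along an axis at angle θ to the initial spin direction is cos²(θ/2); spin-down is sin²(θ/2).
θ = 60°, so P = sin²(30°) ≈ 0.250.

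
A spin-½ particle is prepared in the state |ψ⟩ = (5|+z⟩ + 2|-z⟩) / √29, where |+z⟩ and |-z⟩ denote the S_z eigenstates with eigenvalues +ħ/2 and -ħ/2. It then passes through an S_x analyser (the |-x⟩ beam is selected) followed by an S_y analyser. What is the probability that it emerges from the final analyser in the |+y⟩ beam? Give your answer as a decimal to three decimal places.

First analyser (S_x): P(|-x⟩) = |⟨-x|ψ⟩|² = 9/58.
After stage 1 the state is |-x⟩; P(|+y⟩) = |⟨+y|-x⟩|² = 1/2.
Joint probability = 9/58 × 1/2 = 0.078.

0.078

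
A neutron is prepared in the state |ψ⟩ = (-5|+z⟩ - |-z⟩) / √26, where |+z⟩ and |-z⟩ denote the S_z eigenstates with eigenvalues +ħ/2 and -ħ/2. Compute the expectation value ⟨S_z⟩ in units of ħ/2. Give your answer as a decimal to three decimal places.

0.923

⟨σ_z⟩ = |a|² - |b|² divided by |a|²+|b|², with a, b the |+z⟩, |-z⟩ amplitudes.
= (25 - 1)/26 = 24/26.
⟨S_z⟩ = (ħ/2)·⟨σ_z⟩.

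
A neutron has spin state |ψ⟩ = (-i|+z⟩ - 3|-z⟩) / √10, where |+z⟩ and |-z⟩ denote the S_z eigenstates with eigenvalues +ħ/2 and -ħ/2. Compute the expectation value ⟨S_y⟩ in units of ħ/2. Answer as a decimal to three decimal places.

⟨σ_y⟩ = 2 Im(a* b)/(|a|²+|b|²) with a = -i, b = -3.
a* b = -3i, so ⟨σ_y⟩ = -6/10.
⟨S_y⟩ = (ħ/2)·⟨σ_y⟩.

-0.600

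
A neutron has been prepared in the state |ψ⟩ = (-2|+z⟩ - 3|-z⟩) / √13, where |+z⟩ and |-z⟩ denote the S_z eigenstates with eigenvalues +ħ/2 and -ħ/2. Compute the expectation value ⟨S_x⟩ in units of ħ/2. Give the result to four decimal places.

0.9231

⟨σ_x⟩ = 2 Re(a* b)/(|a|²+|b|²) with a = -2, b = -3.
a* b = 6, so ⟨σ_x⟩ = 12/13.
⟨S_x⟩ = (ħ/2)·⟨σ_x⟩.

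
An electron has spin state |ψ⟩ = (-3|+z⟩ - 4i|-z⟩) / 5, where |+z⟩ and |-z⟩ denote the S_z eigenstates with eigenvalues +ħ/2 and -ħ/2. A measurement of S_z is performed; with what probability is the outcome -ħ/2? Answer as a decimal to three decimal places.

0.640

The -ħ/2 outcome corresponds to |-z⟩. Its amplitude in |ψ⟩ is -4i/5.
P = |-4i|² / 25 = 16/25.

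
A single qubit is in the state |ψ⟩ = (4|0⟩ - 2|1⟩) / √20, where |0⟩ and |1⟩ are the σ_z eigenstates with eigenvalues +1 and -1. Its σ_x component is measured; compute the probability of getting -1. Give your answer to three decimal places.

|-x⟩ = (|0⟩ - |1⟩)/√2, so ⟨-x|ψ⟩ = (6) / (√2·√20).
P = |6|² / 40 = 36/40.

0.900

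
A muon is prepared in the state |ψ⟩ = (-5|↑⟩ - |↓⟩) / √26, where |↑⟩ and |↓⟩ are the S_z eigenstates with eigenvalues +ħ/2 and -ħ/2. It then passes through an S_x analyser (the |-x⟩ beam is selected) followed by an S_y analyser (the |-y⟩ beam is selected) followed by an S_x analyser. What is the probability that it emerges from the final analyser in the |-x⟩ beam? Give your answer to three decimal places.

First analyser (S_x): P(|-x⟩) = |⟨-x|ψ⟩|² = 16/52.
After stage 1 the state is |-x⟩; P(|-y⟩) = |⟨-y|-x⟩|² = 1/2.
After stage 2 the state is |-y⟩; P(|-x⟩) = |⟨-x|-y⟩|² = 1/2.
Joint probability = 16/52 × 1/2 × 1/2 = 0.077.

0.077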